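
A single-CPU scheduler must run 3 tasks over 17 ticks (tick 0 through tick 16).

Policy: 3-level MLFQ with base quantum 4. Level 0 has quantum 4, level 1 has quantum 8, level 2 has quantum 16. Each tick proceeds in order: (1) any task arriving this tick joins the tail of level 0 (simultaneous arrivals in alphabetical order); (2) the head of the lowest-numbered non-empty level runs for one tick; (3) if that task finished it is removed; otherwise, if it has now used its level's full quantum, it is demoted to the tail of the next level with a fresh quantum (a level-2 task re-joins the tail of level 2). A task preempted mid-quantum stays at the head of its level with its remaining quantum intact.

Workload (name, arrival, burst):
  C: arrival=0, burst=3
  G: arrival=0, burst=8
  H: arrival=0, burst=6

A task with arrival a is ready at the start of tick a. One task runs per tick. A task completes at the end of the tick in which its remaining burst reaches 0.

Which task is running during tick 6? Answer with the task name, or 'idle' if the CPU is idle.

t=0: L0/L1/L2 = CGH/-/- → run C
t=1: L0/L1/L2 = CGH/-/- → run C
t=2: L0/L1/L2 = CGH/-/- → run C
t=3: L0/L1/L2 = GH/-/- → run G
t=4: L0/L1/L2 = GH/-/- → run G
t=5: L0/L1/L2 = GH/-/- → run G
t=6: L0/L1/L2 = GH/-/- → run G
t=7: L0/L1/L2 = H/G/- → run H
t=8: L0/L1/L2 = H/G/- → run H
t=9: L0/L1/L2 = H/G/- → run H
t=10: L0/L1/L2 = H/G/- → run H
t=11: L0/L1/L2 = -/GH/- → run G
t=12: L0/L1/L2 = -/GH/- → run G
t=13: L0/L1/L2 = -/GH/- → run G
t=14: L0/L1/L2 = -/GH/- → run G
t=15: L0/L1/L2 = -/H/- → run H
t=16: L0/L1/L2 = -/H/- → run H

running at tick 6 = G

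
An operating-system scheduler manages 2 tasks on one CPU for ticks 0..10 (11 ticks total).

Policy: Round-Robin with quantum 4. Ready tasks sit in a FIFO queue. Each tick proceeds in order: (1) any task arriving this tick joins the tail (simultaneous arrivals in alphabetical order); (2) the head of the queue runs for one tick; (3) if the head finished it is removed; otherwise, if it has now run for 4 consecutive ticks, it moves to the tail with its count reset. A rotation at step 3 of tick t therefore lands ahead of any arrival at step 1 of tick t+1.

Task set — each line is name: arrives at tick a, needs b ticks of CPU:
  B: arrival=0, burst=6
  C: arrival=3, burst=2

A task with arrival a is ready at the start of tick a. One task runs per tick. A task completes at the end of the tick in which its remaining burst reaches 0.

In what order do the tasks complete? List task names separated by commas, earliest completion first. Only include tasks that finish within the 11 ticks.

t=0: queue=[B] q_used=0 → run B
t=1: queue=[B] q_used=1 → run B
t=2: queue=[B] q_used=2 → run B
t=3: queue=[B,C] q_used=3 → run B
t=4: queue=[C,B] q_used=0 → run C
t=5: queue=[C,B] q_used=1 → run C
t=6: queue=[B] q_used=0 → run B
t=7: queue=[B] q_used=1 → run B
t=8: (idle)
t=9: (idle)
t=10: (idle)

completion order = C, B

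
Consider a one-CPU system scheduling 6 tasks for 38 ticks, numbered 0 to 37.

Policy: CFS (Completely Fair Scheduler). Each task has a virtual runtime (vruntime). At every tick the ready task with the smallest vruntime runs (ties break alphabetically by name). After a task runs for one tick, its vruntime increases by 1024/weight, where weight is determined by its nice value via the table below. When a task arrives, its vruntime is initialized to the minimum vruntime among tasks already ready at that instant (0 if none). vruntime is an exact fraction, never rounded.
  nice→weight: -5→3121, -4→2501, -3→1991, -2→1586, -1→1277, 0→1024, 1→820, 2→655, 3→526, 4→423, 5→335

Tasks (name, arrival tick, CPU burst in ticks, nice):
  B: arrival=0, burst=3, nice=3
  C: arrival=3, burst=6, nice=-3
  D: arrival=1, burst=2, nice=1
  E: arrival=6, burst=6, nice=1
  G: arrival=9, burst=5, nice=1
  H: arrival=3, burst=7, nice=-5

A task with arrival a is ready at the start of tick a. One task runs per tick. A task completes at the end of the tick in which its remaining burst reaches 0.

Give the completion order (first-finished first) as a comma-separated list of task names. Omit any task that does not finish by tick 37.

completion order = D, B, H, C, G, E

t=0: vr[B=0] → run B
t=1: vr[B=512/263 D=512/263] → run B
t=2: vr[B=1024/263 D=512/263] → run D
t=3: vr[B=1024/263 C=172288/53915 D=172288/53915 H=172288/53915] → run C
t=4: vr[B=1024/263 C=398234368/107344765 D=172288/53915 H=172288/53915] → run D
t=5: vr[B=1024/263 C=398234368/107344765 H=172288/53915] → run H
t=6: vr[B=1024/263 C=398234368/107344765 E=592919808/168268715 H=592919808/168268715] → run E
t=7: vr[B=1024/263 C=398234368/107344765 E=803050496/168268715 H=592919808/168268715] → run H
t=8: vr[B=1024/263 C=398234368/107344765 E=803050496/168268715 H=648128768/168268715] → run C
t=9: vr[B=1024/263 C=453443328/107344765 E=803050496/168268715 G=648128768/168268715 H=648128768/168268715] → run G
t=10: vr[B=1024/263 C=453443328/107344765 E=803050496/168268715 G=858259456/168268715 H=648128768/168268715] → run H
t=11: vr[B=1024/263 C=453443328/107344765 E=803050496/168268715 G=858259456/168268715 H=703337728/168268715] → run B
t=12: vr[C=453443328/107344765 E=803050496/168268715 G=858259456/168268715 H=703337728/168268715] → run H
t=13: vr[C=453443328/107344765 E=803050496/168268715 G=858259456/168268715 H=758546688/168268715] → run C
t=14: vr[C=508652288/107344765 E=803050496/168268715 G=858259456/168268715 H=758546688/168268715] → run H
t=15: vr[C=508652288/107344765 E=803050496/168268715 G=858259456/168268715 H=813755648/168268715] → run C
t=16: vr[C=563861248/107344765 E=803050496/168268715 G=858259456/168268715 H=813755648/168268715] → run E
t=17: vr[C=563861248/107344765 E=1013181184/168268715 G=858259456/168268715 H=813755648/168268715] → run H
t=18: vr[C=563861248/107344765 E=1013181184/168268715 G=858259456/168268715 H=868964608/168268715] → run G
t=19: vr[C=563861248/107344765 E=1013181184/168268715 G=1068390144/168268715 H=868964608/168268715] → run H
t=20: vr[C=563861248/107344765 E=1013181184/168268715 G=1068390144/168268715] → run C
t=21: vr[C=619070208/107344765 E=1013181184/168268715 G=1068390144/168268715] → run C
t=22: vr[E=1013181184/168268715 G=1068390144/168268715] → run E
t=23: vr[E=1223311872/168268715 G=1068390144/168268715] → run G
t=24: vr[E=1223311872/168268715 G=1278520832/168268715] → run E
t=25: vr[E=286688512/33653743 G=1278520832/168268715] → run G
t=26: vr[E=286688512/33653743 G=297730304/33653743] → run E
t=27: vr[E=1643573248/168268715 G=297730304/33653743] → run G
t=28: vr[E=1643573248/168268715] → run E
t=29: (idle)
t=30: (idle)
t=31: (idle)
t=32: (idle)
t=33: (idle)
t=34: (idle)
t=35: (idle)
t=36: (idle)
t=37: (idle)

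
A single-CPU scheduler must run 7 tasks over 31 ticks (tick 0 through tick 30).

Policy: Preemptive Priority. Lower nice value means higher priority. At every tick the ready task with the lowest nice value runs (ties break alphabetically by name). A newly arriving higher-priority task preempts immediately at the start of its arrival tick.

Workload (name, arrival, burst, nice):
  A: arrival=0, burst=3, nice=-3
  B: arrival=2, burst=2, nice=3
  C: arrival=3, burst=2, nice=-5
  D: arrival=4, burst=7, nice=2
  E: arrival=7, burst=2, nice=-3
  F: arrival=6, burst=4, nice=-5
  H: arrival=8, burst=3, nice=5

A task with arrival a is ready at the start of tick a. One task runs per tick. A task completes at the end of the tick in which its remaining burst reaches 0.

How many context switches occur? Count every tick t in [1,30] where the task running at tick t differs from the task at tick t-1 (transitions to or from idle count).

t=0: ready={A} → run A
t=1: ready={A} → run A
t=2: ready={A,B} → run A
t=3: ready={B,C} → run C
t=4: ready={B,C,D} → run C
t=5: ready={B,D} → run D
t=6: ready={B,D,F} → run F
t=7: ready={B,D,E,F} → run F
t=8: ready={B,D,E,F,H} → run F
t=9: ready={B,D,E,F,H} → run F
t=10: ready={B,D,E,H} → run E
t=11: ready={B,D,E,H} → run E
t=12: ready={B,D,H} → run D
t=13: ready={B,D,H} → run D
t=14: ready={B,D,H} → run D
t=15: ready={B,D,H} → run D
t=16: ready={B,D,H} → run D
t=17: ready={B,D,H} → run D
t=18: ready={B,H} → run B
t=19: ready={B,H} → run B
t=20: ready={H} → run H
t=21: ready={H} → run H
t=22: ready={H} → run H
t=23: (idle)
t=24: (idle)
t=25: (idle)
t=26: (idle)
t=27: (idle)
t=28: (idle)
t=29: (idle)
t=30: (idle)

context switches = 8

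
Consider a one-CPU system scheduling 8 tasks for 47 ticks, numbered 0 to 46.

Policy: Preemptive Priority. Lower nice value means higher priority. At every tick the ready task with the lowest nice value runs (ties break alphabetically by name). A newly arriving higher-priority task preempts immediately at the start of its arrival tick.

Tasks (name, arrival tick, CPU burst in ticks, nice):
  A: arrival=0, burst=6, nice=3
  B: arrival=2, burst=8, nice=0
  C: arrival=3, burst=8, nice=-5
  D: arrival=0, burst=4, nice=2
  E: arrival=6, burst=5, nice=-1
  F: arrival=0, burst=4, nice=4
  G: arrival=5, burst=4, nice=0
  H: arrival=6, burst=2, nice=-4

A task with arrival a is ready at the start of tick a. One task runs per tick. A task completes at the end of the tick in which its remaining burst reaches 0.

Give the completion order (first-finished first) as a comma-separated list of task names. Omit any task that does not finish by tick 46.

completion order = C, H, E, B, G, D, A, F

t=0: ready={A,D,F} → run D
t=1: ready={A,D,F} → run D
t=2: ready={A,B,D,F} → run B
t=3: ready={A,B,C,D,F} → run C
t=4: ready={A,B,C,D,F} → run C
t=5: ready={A,B,C,D,F,G} → run C
t=6: ready={A,B,C,D,E,F,G,H} → run C
t=7: ready={A,B,C,D,E,F,G,H} → run C
t=8: ready={A,B,C,D,E,F,G,H} → run C
t=9: ready={A,B,C,D,E,F,G,H} → run C
t=10: ready={A,B,C,D,E,F,G,H} → run C
t=11: ready={A,B,D,E,F,G,H} → run H
t=12: ready={A,B,D,E,F,G,H} → run H
t=13: ready={A,B,D,E,F,G} → run E
t=14: ready={A,B,D,E,F,G} → run E
t=15: ready={A,B,D,E,F,G} → run E
t=16: ready={A,B,D,E,F,G} → run E
t=17: ready={A,B,D,E,F,G} → run E
t=18: ready={A,B,D,F,G} → run B
t=19: ready={A,B,D,F,G} → run B
t=20: ready={A,B,D,F,G} → run B
t=21: ready={A,B,D,F,G} → run B
t=22: ready={A,B,D,F,G} → run B
t=23: ready={A,B,D,F,G} → run B
t=24: ready={A,B,D,F,G} → run B
t=25: ready={A,D,F,G} → run G
t=26: ready={A,D,F,G} → run G
t=27: ready={A,D,F,G} → run G
t=28: ready={A,D,F,G} → run G
t=29: ready={A,D,F} → run D
t=30: ready={A,D,F} → run D
t=31: ready={A,F} → run A
t=32: ready={A,F} → run A
t=33: ready={A,F} → run A
t=34: ready={A,F} → run A
t=35: ready={A,F} → run A
t=36: ready={A,F} → run A
t=37: ready={F} → run F
t=38: ready={F} → run F
t=39: ready={F} → run F
t=40: ready={F} → run F
t=41: (idle)
t=42: (idle)
t=43: (idle)
t=44: (idle)
t=45: (idle)
t=46: (idle)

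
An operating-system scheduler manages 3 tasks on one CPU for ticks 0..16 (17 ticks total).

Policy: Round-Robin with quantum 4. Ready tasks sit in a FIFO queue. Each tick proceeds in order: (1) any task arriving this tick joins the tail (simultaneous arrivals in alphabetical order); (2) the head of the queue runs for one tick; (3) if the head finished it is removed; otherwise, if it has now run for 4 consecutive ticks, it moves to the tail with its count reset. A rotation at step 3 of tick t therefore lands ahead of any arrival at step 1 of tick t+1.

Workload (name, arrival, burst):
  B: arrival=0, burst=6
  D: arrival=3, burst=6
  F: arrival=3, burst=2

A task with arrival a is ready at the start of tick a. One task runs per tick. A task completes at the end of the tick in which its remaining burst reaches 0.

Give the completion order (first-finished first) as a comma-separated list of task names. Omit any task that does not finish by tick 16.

t=0: queue=[B] q_used=0 → run B
t=1: queue=[B] q_used=1 → run B
t=2: queue=[B] q_used=2 → run B
t=3: queue=[B,D,F] q_used=3 → run B
t=4: queue=[D,F,B] q_used=0 → run D
t=5: queue=[D,F,B] q_used=1 → run D
t=6: queue=[D,F,B] q_used=2 → run D
t=7: queue=[D,F,B] q_used=3 → run D
t=8: queue=[F,B,D] q_used=0 → run F
t=9: queue=[F,B,D] q_used=1 → run F
t=10: queue=[B,D] q_used=0 → run B
t=11: queue=[B,D] q_used=1 → run B
t=12: queue=[D] q_used=0 → run D
t=13: queue=[D] q_used=1 → run D
t=14: (idle)
t=15: (idle)
t=16: (idle)

completion order = F, B, D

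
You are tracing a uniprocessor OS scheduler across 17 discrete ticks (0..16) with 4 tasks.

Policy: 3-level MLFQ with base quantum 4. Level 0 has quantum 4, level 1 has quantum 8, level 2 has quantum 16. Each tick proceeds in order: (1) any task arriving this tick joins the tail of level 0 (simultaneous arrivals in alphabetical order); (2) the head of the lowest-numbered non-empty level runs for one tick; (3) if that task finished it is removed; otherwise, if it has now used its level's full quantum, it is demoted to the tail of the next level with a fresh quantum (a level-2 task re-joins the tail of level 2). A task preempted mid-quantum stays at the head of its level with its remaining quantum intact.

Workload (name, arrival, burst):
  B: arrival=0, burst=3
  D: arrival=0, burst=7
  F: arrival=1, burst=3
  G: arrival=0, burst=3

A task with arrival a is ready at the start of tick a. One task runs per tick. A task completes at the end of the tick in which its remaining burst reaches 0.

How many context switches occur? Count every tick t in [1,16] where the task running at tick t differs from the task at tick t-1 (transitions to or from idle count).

context switches = 5

t=0: L0/L1/L2 = BDG/-/- → run B
t=1: L0/L1/L2 = BDGF/-/- → run B
t=2: L0/L1/L2 = BDGF/-/- → run B
t=3: L0/L1/L2 = DGF/-/- → run D
t=4: L0/L1/L2 = DGF/-/- → run D
t=5: L0/L1/L2 = DGF/-/- → run D
t=6: L0/L1/L2 = DGF/-/- → run D
t=7: L0/L1/L2 = GF/D/- → run G
t=8: L0/L1/L2 = GF/D/- → run G
t=9: L0/L1/L2 = GF/D/- → run G
t=10: L0/L1/L2 = F/D/- → run F
t=11: L0/L1/L2 = F/D/- → run F
t=12: L0/L1/L2 = F/D/- → run F
t=13: L0/L1/L2 = -/D/- → run D
t=14: L0/L1/L2 = -/D/- → run D
t=15: L0/L1/L2 = -/D/- → run D
t=16: (idle)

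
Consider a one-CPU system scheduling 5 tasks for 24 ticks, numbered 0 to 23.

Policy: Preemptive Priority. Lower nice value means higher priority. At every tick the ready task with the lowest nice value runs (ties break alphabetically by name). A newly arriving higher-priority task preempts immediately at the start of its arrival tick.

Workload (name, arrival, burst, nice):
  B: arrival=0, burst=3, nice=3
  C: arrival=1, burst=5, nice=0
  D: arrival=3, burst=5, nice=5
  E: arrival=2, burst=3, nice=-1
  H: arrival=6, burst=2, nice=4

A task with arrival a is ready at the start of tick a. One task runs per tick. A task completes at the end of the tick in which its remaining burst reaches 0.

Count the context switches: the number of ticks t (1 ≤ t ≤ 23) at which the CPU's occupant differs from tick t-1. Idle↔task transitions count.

t=0: ready={B} → run B
t=1: ready={B,C} → run C
t=2: ready={B,C,E} → run E
t=3: ready={B,C,D,E} → run E
t=4: ready={B,C,D,E} → run E
t=5: ready={B,C,D} → run C
t=6: ready={B,C,D,H} → run C
t=7: ready={B,C,D,H} → run C
t=8: ready={B,C,D,H} → run C
t=9: ready={B,D,H} → run B
t=10: ready={B,D,H} → run B
t=11: ready={D,H} → run H
t=12: ready={D,H} → run H
t=13: ready={D} → run D
t=14: ready={D} → run D
t=15: ready={D} → run D
t=16: ready={D} → run D
t=17: ready={D} → run D
t=18: (idle)
t=19: (idle)
t=20: (idle)
t=21: (idle)
t=22: (idle)
t=23: (idle)

context switches = 7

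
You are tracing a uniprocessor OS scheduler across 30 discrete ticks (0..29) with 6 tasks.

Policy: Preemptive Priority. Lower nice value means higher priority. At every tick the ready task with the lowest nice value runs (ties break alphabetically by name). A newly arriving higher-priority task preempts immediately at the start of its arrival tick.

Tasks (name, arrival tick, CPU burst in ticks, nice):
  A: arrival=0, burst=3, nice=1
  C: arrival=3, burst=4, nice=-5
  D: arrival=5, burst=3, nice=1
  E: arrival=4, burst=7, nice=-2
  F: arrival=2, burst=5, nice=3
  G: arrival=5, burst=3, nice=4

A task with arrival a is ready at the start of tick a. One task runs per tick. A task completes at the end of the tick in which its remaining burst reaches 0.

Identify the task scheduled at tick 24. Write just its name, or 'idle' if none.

t=0: ready={A} → run A
t=1: ready={A} → run A
t=2: ready={A,F} → run A
t=3: ready={C,F} → run C
t=4: ready={C,E,F} → run C
t=5: ready={C,D,E,F,G} → run C
t=6: ready={C,D,E,F,G} → run C
t=7: ready={D,E,F,G} → run E
t=8: ready={D,E,F,G} → run E
t=9: ready={D,E,F,G} → run E
t=10: ready={D,E,F,G} → run E
t=11: ready={D,E,F,G} → run E
t=12: ready={D,E,F,G} → run E
t=13: ready={D,E,F,G} → run E
t=14: ready={D,F,G} → run D
t=15: ready={D,F,G} → run D
t=16: ready={D,F,G} → run D
t=17: ready={F,G} → run F
t=18: ready={F,G} → run F
t=19: ready={F,G} → run F
t=20: ready={F,G} → run F
t=21: ready={F,G} → run F
t=22: ready={G} → run G
t=23: ready={G} → run G
t=24: ready={G} → run G
t=25: (idle)
t=26: (idle)
t=27: (idle)
t=28: (idle)
t=29: (idle)

running at tick 24 = G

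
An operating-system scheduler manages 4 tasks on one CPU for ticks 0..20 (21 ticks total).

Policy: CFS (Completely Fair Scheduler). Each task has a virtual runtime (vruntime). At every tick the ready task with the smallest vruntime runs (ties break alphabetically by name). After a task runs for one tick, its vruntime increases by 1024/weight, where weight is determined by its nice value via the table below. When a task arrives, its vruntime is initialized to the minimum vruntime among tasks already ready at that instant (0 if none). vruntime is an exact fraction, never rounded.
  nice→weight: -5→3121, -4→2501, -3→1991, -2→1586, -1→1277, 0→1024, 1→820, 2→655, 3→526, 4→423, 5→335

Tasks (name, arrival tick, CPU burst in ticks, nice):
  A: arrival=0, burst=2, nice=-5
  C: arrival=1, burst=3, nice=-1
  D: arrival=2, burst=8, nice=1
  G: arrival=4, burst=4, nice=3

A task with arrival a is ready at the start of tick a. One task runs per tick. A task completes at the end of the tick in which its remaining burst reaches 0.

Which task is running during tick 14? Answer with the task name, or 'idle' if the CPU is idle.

t=0: vr[A=0] → run A
t=1: vr[A=1024/3121 C=1024/3121] → run A
t=2: vr[C=1024/3121 D=1024/3121] → run C
t=3: vr[C=4503552/3985517 D=1024/3121] → run D
t=4: vr[C=4503552/3985517 D=1008896/639805 G=4503552/3985517] → run C
t=5: vr[C=7699456/3985517 D=1008896/639805 G=4503552/3985517] → run G
t=6: vr[C=7699456/3985517 D=1008896/639805 G=3225018880/1048190971] → run D
t=7: vr[C=7699456/3985517 D=1807872/639805 G=3225018880/1048190971] → run C
t=8: vr[D=1807872/639805 G=3225018880/1048190971] → run D
t=9: vr[D=2606848/639805 G=3225018880/1048190971] → run G
t=10: vr[D=2606848/639805 G=5265603584/1048190971] → run D
t=11: vr[D=3405824/639805 G=5265603584/1048190971] → run G
t=12: vr[D=3405824/639805 G=7306188288/1048190971] → run D
t=13: vr[D=840960/127961 G=7306188288/1048190971] → run D
t=14: vr[D=5003776/639805 G=7306188288/1048190971] → run G
t=15: vr[D=5003776/639805] → run D
t=16: vr[D=5802752/639805] → run D
t=17: (idle)
t=18: (idle)
t=19: (idle)
t=20: (idle)

running at tick 14 = G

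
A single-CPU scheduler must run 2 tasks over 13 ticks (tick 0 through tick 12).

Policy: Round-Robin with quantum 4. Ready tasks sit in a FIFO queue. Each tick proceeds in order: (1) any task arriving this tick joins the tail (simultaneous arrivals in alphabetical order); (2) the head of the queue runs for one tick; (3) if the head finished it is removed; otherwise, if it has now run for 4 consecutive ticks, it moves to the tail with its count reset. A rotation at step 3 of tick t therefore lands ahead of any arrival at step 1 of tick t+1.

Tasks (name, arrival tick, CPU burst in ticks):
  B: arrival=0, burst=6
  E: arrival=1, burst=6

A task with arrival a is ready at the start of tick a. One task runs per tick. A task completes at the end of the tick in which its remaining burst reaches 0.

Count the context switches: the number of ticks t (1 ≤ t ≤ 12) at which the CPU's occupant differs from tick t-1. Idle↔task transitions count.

context switches = 4

t=0: queue=[B] q_used=0 → run B
t=1: queue=[B,E] q_used=1 → run B
t=2: queue=[B,E] q_used=2 → run B
t=3: queue=[B,E] q_used=3 → run B
t=4: queue=[E,B] q_used=0 → run E
t=5: queue=[E,B] q_used=1 → run E
t=6: queue=[E,B] q_used=2 → run E
t=7: queue=[E,B] q_used=3 → run E
t=8: queue=[B,E] q_used=0 → run B
t=9: queue=[B,E] q_used=1 → run B
t=10: queue=[E] q_used=0 → run E
t=11: queue=[E] q_used=1 → run E
t=12: (idle)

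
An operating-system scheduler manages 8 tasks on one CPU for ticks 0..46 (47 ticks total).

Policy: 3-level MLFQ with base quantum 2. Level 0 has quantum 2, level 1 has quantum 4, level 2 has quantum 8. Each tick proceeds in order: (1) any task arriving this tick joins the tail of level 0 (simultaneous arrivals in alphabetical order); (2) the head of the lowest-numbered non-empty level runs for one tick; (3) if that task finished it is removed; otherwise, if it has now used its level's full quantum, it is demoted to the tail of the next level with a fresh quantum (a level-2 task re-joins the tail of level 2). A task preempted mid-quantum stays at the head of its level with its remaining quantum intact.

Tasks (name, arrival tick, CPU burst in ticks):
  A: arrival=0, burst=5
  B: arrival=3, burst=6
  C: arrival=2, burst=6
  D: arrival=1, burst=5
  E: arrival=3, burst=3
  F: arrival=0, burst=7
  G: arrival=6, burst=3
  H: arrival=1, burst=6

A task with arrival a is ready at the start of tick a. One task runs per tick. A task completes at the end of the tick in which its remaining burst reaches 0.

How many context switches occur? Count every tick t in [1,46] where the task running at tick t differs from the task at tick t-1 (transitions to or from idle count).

t=0: L0/L1/L2 = AF/-/- → run A
t=1: L0/L1/L2 = AFDH/-/- → run A
t=2: L0/L1/L2 = FDHC/A/- → run F
t=3: L0/L1/L2 = FDHCBE/A/- → run F
t=4: L0/L1/L2 = DHCBE/AF/- → run D
t=5: L0/L1/L2 = DHCBE/AF/- → run D
t=6: L0/L1/L2 = HCBEG/AFD/- → run H
t=7: L0/L1/L2 = HCBEG/AFD/- → run H
t=8: L0/L1/L2 = CBEG/AFDH/- → run C
t=9: L0/L1/L2 = CBEG/AFDH/- → run C
t=10: L0/L1/L2 = BEG/AFDHC/- → run B
t=11: L0/L1/L2 = BEG/AFDHC/- → run B
t=12: L0/L1/L2 = EG/AFDHCB/- → run E
t=13: L0/L1/L2 = EG/AFDHCB/- → run E
t=14: L0/L1/L2 = G/AFDHCBE/- → run G
t=15: L0/L1/L2 = G/AFDHCBE/- → run G
t=16: L0/L1/L2 = -/AFDHCBEG/- → run A
t=17: L0/L1/L2 = -/AFDHCBEG/- → run A
t=18: L0/L1/L2 = -/AFDHCBEG/- → run A
t=19: L0/L1/L2 = -/FDHCBEG/- → run F
t=20: L0/L1/L2 = -/FDHCBEG/- → run F
t=21: L0/L1/L2 = -/FDHCBEG/- → run F
t=22: L0/L1/L2 = -/FDHCBEG/- → run F
t=23: L0/L1/L2 = -/DHCBEG/F → run D
t=24: L0/L1/L2 = -/DHCBEG/F → run D
t=25: L0/L1/L2 = -/DHCBEG/F → run D
t=26: L0/L1/L2 = -/HCBEG/F → run H
t=27: L0/L1/L2 = -/HCBEG/F → run H
t=28: L0/L1/L2 = -/HCBEG/F → run H
t=29: L0/L1/L2 = -/HCBEG/F → run H
t=30: L0/L1/L2 = -/CBEG/F → run C
t=31: L0/L1/L2 = -/CBEG/F → run C
t=32: L0/L1/L2 = -/CBEG/F → run C
t=33: L0/L1/L2 = -/CBEG/F → run C
t=34: L0/L1/L2 = -/BEG/F → run B
t=35: L0/L1/L2 = -/BEG/F → run B
t=36: L0/L1/L2 = -/BEG/F → run B
t=37: L0/L1/L2 = -/BEG/F → run B
t=38: L0/L1/L2 = -/EG/F → run E
t=39: L0/L1/L2 = -/G/F → run G
t=40: L0/L1/L2 = -/-/F → run F
t=41: (idle)
t=42: (idle)
t=43: (idle)
t=44: (idle)
t=45: (idle)
t=46: (idle)

context switches = 17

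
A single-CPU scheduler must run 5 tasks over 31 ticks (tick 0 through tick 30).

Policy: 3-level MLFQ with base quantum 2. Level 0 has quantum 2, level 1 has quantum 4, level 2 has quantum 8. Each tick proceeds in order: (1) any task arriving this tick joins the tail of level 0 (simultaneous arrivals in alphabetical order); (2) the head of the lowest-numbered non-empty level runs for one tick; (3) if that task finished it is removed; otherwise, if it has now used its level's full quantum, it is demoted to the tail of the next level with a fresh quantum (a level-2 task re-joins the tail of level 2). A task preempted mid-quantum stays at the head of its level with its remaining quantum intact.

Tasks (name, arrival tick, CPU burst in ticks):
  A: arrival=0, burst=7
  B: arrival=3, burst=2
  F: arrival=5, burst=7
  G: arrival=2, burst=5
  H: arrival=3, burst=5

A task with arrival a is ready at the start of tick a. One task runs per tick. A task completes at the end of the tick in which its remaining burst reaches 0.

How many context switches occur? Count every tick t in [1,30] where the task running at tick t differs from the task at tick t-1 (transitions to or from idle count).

context switches = 11

t=0: L0/L1/L2 = A/-/- → run A
t=1: L0/L1/L2 = A/-/- → run A
t=2: L0/L1/L2 = G/A/- → run G
t=3: L0/L1/L2 = GBH/A/- → run G
t=4: L0/L1/L2 = BH/AG/- → run B
t=5: L0/L1/L2 = BHF/AG/- → run B
t=6: L0/L1/L2 = HF/AG/- → run H
t=7: L0/L1/L2 = HF/AG/- → run H
t=8: L0/L1/L2 = F/AGH/- → run F
t=9: L0/L1/L2 = F/AGH/- → run F
t=10: L0/L1/L2 = -/AGHF/- → run A
t=11: L0/L1/L2 = -/AGHF/- → run A
t=12: L0/L1/L2 = -/AGHF/- → run A
t=13: L0/L1/L2 = -/AGHF/- → run A
t=14: L0/L1/L2 = -/GHF/A → run G
t=15: L0/L1/L2 = -/GHF/A → run G
t=16: L0/L1/L2 = -/GHF/A → run G
t=17: L0/L1/L2 = -/HF/A → run H
t=18: L0/L1/L2 = -/HF/A → run H
t=19: L0/L1/L2 = -/HF/A → run H
t=20: L0/L1/L2 = -/F/A → run F
t=21: L0/L1/L2 = -/F/A → run F
t=22: L0/L1/L2 = -/F/A → run F
t=23: L0/L1/L2 = -/F/A → run F
t=24: L0/L1/L2 = -/-/AF → run A
t=25: L0/L1/L2 = -/-/F → run F
t=26: (idle)
t=27: (idle)
t=28: (idle)
t=29: (idle)
t=30: (idle)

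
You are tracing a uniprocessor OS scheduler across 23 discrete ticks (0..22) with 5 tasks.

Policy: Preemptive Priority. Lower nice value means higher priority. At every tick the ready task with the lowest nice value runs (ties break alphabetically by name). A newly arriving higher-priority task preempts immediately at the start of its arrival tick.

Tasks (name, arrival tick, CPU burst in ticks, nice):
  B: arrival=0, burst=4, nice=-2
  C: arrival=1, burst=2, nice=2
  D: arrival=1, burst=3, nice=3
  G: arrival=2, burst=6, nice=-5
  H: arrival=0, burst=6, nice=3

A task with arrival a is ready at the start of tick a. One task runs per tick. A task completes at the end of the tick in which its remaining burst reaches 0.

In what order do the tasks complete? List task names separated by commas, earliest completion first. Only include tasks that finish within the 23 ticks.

completion order = G, B, C, D, H

t=0: ready={B,H} → run B
t=1: ready={B,C,D,H} → run B
t=2: ready={B,C,D,G,H} → run G
t=3: ready={B,C,D,G,H} → run G
t=4: ready={B,C,D,G,H} → run G
t=5: ready={B,C,D,G,H} → run G
t=6: ready={B,C,D,G,H} → run G
t=7: ready={B,C,D,G,H} → run G
t=8: ready={B,C,D,H} → run B
t=9: ready={B,C,D,H} → run B
t=10: ready={C,D,H} → run C
t=11: ready={C,D,H} → run C
t=12: ready={D,H} → run D
t=13: ready={D,H} → run D
t=14: ready={D,H} → run D
t=15: ready={H} → run H
t=16: ready={H} → run H
t=17: ready={H} → run H
t=18: ready={H} → run H
t=19: ready={H} → run H
t=20: ready={H} → run H
t=21: (idle)
t=22: (idle)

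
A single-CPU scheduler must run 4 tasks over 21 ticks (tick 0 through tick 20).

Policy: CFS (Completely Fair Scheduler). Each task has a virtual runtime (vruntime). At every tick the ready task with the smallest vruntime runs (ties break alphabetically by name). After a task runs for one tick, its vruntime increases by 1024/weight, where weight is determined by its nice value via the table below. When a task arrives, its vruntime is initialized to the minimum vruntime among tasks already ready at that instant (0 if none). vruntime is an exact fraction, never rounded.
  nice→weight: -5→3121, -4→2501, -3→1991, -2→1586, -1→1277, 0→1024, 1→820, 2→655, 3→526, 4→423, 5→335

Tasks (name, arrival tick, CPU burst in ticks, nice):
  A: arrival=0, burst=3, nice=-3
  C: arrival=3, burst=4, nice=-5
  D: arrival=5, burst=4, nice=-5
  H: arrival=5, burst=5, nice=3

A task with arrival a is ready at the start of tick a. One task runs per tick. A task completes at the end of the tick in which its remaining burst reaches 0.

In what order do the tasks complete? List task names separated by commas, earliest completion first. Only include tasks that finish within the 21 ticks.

completion order = A, C, D, H

t=0: vr[A=0] → run A
t=1: vr[A=1024/1991] → run A
t=2: vr[A=2048/1991] → run A
t=3: vr[C=0] → run C
t=4: vr[C=1024/3121] → run C
t=5: vr[C=2048/3121 D=2048/3121 H=2048/3121] → run C
t=6: vr[C=3072/3121 D=2048/3121 H=2048/3121] → run D
t=7: vr[C=3072/3121 D=3072/3121 H=2048/3121] → run H
t=8: vr[C=3072/3121 D=3072/3121 H=2136576/820823] → run C
t=9: vr[D=3072/3121 H=2136576/820823] → run D
t=10: vr[D=4096/3121 H=2136576/820823] → run D
t=11: vr[D=5120/3121 H=2136576/820823] → run D
t=12: vr[H=2136576/820823] → run H
t=13: vr[H=3734528/820823] → run H
t=14: vr[H=5332480/820823] → run H
t=15: vr[H=6930432/820823] → run H
t=16: (idle)
t=17: (idle)
t=18: (idle)
t=19: (idle)
t=20: (idle)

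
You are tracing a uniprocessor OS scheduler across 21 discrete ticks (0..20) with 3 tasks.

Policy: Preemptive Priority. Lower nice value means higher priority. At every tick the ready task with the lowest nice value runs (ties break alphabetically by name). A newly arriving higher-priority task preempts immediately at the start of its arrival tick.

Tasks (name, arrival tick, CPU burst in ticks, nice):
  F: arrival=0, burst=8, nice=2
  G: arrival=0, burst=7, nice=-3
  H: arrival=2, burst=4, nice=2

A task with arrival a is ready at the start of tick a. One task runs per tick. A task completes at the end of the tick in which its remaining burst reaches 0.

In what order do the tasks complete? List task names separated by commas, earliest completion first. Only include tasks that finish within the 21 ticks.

completion order = G, F, H

t=0: ready={F,G} → run G
t=1: ready={F,G} → run G
t=2: ready={F,G,H} → run G
t=3: ready={F,G,H} → run G
t=4: ready={F,G,H} → run G
t=5: ready={F,G,H} → run G
t=6: ready={F,G,H} → run G
t=7: ready={F,H} → run F
t=8: ready={F,H} → run F
t=9: ready={F,H} → run F
t=10: ready={F,H} → run F
t=11: ready={F,H} → run F
t=12: ready={F,H} → run F
t=13: ready={F,H} → run F
t=14: ready={F,H} → run F
t=15: ready={H} → run H
t=16: ready={H} → run H
t=17: ready={H} → run H
t=18: ready={H} → run H
t=19: (idle)
t=20: (idle)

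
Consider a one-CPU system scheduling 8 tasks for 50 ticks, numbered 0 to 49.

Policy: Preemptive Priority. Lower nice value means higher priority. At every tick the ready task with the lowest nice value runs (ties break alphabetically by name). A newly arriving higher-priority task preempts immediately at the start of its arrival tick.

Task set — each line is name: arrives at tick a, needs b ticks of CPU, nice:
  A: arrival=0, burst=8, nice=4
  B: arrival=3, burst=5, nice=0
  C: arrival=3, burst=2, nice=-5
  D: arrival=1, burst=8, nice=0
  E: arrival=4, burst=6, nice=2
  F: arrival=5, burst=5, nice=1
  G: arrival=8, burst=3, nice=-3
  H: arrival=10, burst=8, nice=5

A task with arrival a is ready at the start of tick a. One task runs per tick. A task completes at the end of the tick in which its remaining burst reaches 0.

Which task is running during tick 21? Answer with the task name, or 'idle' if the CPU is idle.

t=0: ready={A} → run A
t=1: ready={A,D} → run D
t=2: ready={A,D} → run D
t=3: ready={A,B,C,D} → run C
t=4: ready={A,B,C,D,E} → run C
t=5: ready={A,B,D,E,F} → run B
t=6: ready={A,B,D,E,F} → run B
t=7: ready={A,B,D,E,F} → run B
t=8: ready={A,B,D,E,F,G} → run G
t=9: ready={A,B,D,E,F,G} → run G
t=10: ready={A,B,D,E,F,G,H} → run G
t=11: ready={A,B,D,E,F,H} → run B
t=12: ready={A,B,D,E,F,H} → run B
t=13: ready={A,D,E,F,H} → run D
t=14: ready={A,D,E,F,H} → run D
t=15: ready={A,D,E,F,H} → run D
t=16: ready={A,D,E,F,H} → run D
t=17: ready={A,D,E,F,H} → run D
t=18: ready={A,D,E,F,H} → run D
t=19: ready={A,E,F,H} → run F
t=20: ready={A,E,F,H} → run F
t=21: ready={A,E,F,H} → run F
t=22: ready={A,E,F,H} → run F
t=23: ready={A,E,F,H} → run F
t=24: ready={A,E,H} → run E
t=25: ready={A,E,H} → run E
t=26: ready={A,E,H} → run E
t=27: ready={A,E,H} → run E
t=28: ready={A,E,H} → run E
t=29: ready={A,E,H} → run E
t=30: ready={A,H} → run A
t=31: ready={A,H} → run A
t=32: ready={A,H} → run A
t=33: ready={A,H} → run A
t=34: ready={A,H} → run A
t=35: ready={A,H} → run A
t=36: ready={A,H} → run A
t=37: ready={H} → run H
t=38: ready={H} → run H
t=39: ready={H} → run H
t=40: ready={H} → run H
t=41: ready={H} → run H
t=42: ready={H} → run H
t=43: ready={H} → run H
t=44: ready={H} → run H
t=45: (idle)
t=46: (idle)
t=47: (idle)
t=48: (idle)
t=49: (idle)

running at tick 21 = F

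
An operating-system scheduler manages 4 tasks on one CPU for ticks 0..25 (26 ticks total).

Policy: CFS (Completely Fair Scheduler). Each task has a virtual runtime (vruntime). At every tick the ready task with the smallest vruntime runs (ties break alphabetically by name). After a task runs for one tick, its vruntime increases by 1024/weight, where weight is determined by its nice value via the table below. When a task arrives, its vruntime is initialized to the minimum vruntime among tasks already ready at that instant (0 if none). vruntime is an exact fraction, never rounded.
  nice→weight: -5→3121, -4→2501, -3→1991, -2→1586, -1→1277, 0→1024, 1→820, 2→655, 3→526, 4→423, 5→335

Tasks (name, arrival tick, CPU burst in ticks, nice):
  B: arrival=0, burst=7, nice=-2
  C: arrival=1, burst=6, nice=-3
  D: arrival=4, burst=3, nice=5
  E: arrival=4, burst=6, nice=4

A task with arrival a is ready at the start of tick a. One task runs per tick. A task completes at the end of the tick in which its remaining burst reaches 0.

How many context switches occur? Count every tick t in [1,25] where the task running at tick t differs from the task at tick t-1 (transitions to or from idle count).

t=0: vr[B=0] → run B
t=1: vr[B=512/793 C=512/793] → run B
t=2: vr[B=1024/793 C=512/793] → run C
t=3: vr[B=1024/793 C=1831424/1578863] → run C
t=4: vr[B=1024/793 C=2643456/1578863 D=1024/793 E=1024/793] → run B
t=5: vr[B=1536/793 C=2643456/1578863 D=1024/793 E=1024/793] → run D
t=6: vr[B=1536/793 C=2643456/1578863 D=1155072/265655 E=1024/793] → run E
t=7: vr[B=1536/793 C=2643456/1578863 D=1155072/265655 E=1245184/335439] → run C
t=8: vr[B=1536/793 C=3455488/1578863 D=1155072/265655 E=1245184/335439] → run B
t=9: vr[B=2048/793 C=3455488/1578863 D=1155072/265655 E=1245184/335439] → run C
t=10: vr[B=2048/793 C=4267520/1578863 D=1155072/265655 E=1245184/335439] → run B
t=11: vr[B=2560/793 C=4267520/1578863 D=1155072/265655 E=1245184/335439] → run C
t=12: vr[B=2560/793 C=5079552/1578863 D=1155072/265655 E=1245184/335439] → run C
t=13: vr[B=2560/793 D=1155072/265655 E=1245184/335439] → run B
t=14: vr[B=3072/793 D=1155072/265655 E=1245184/335439] → run E
t=15: vr[B=3072/793 D=1155072/265655 E=2057216/335439] → run B
t=16: vr[D=1155072/265655 E=2057216/335439] → run D
t=17: vr[D=1967104/265655 E=2057216/335439] → run E
t=18: vr[D=1967104/265655 E=956416/111813] → run D
t=19: vr[E=956416/111813] → run E
t=20: vr[E=3681280/335439] → run E
t=21: vr[E=4493312/335439] → run E
t=22: (idle)
t=23: (idle)
t=24: (idle)
t=25: (idle)

context switches = 17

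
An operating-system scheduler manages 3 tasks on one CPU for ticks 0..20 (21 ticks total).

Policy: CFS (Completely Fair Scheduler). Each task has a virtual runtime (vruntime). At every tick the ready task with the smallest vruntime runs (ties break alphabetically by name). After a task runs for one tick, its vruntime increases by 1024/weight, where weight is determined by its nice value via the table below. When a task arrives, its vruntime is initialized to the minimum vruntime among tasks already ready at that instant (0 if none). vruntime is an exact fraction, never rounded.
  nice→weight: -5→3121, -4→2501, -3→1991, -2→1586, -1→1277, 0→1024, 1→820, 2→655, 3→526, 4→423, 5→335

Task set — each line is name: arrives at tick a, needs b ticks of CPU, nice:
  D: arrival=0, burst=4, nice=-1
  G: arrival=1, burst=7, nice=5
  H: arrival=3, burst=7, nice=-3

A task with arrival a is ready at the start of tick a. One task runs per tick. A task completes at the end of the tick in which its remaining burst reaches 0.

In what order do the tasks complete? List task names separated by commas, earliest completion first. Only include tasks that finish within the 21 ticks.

t=0: vr[D=0] → run D
t=1: vr[D=1024/1277 G=1024/1277] → run D
t=2: vr[D=2048/1277 G=1024/1277] → run G
t=3: vr[D=2048/1277 G=1650688/427795 H=2048/1277] → run D
t=4: vr[D=3072/1277 G=1650688/427795 H=2048/1277] → run H
t=5: vr[D=3072/1277 G=1650688/427795 H=5385216/2542507] → run H
t=6: vr[D=3072/1277 G=1650688/427795 H=6692864/2542507] → run D
t=7: vr[G=1650688/427795 H=6692864/2542507] → run H
t=8: vr[G=1650688/427795 H=8000512/2542507] → run H
t=9: vr[G=1650688/427795 H=9308160/2542507] → run H
t=10: vr[G=1650688/427795 H=10615808/2542507] → run G
t=11: vr[G=2958336/427795 H=10615808/2542507] → run H
t=12: vr[G=2958336/427795 H=11923456/2542507] → run H
t=13: vr[G=2958336/427795] → run G
t=14: vr[G=4265984/427795] → run G
t=15: vr[G=5573632/427795] → run G
t=16: vr[G=1376256/85559] → run G
t=17: vr[G=8188928/427795] → run G
t=18: (idle)
t=19: (idle)
t=20: (idle)

completion order = D, H, G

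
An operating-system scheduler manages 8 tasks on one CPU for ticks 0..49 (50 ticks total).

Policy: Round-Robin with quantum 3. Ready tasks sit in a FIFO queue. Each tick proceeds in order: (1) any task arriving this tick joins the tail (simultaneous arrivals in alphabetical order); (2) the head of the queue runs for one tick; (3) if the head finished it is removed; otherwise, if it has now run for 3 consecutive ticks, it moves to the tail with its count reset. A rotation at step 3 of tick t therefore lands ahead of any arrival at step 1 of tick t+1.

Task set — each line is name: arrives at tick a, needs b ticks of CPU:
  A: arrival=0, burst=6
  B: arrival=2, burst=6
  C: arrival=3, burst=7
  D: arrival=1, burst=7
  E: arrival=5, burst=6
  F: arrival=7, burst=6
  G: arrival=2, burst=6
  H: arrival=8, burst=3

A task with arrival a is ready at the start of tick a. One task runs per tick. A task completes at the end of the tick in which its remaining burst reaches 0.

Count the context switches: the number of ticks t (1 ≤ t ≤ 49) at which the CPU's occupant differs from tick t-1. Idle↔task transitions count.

t=0: queue=[A] q_used=0 → run A
t=1: queue=[A,D] q_used=1 → run A
t=2: queue=[A,D,B,G] q_used=2 → run A
t=3: queue=[D,B,G,A,C] q_used=0 → run D
t=4: queue=[D,B,G,A,C] q_used=1 → run D
t=5: queue=[D,B,G,A,C,E] q_used=2 → run D
t=6: queue=[B,G,A,C,E,D] q_used=0 → run B
t=7: queue=[B,G,A,C,E,D,F] q_used=1 → run B
t=8: queue=[B,G,A,C,E,D,F,H] q_used=2 → run B
t=9: queue=[G,A,C,E,D,F,H,B] q_used=0 → run G
t=10: queue=[G,A,C,E,D,F,H,B] q_used=1 → run G
t=11: queue=[G,A,C,E,D,F,H,B] q_used=2 → run G
t=12: queue=[A,C,E,D,F,H,B,G] q_used=0 → run A
t=13: queue=[A,C,E,D,F,H,B,G] q_used=1 → run A
t=14: queue=[A,C,E,D,F,H,B,G] q_used=2 → run A
t=15: queue=[C,E,D,F,H,B,G] q_used=0 → run C
t=16: queue=[C,E,D,F,H,B,G] q_used=1 → run C
t=17: queue=[C,E,D,F,H,B,G] q_used=2 → run C
t=18: queue=[E,D,F,H,B,G,C] q_used=0 → run E
t=19: queue=[E,D,F,H,B,G,C] q_used=1 → run E
t=20: queue=[E,D,F,H,B,G,C] q_used=2 → run E
t=21: queue=[D,F,H,B,G,C,E] q_used=0 → run D
t=22: queue=[D,F,H,B,G,C,E] q_used=1 → run D
t=23: queue=[D,F,H,B,G,C,E] q_used=2 → run D
t=24: queue=[F,H,B,G,C,E,D] q_used=0 → run F
t=25: queue=[F,H,B,G,C,E,D] q_used=1 → run F
t=26: queue=[F,H,B,G,C,E,D] q_used=2 → run F
t=27: queue=[H,B,G,C,E,D,F] q_used=0 → run H
t=28: queue=[H,B,G,C,E,D,F] q_used=1 → run H
t=29: queue=[H,B,G,C,E,D,F] q_used=2 → run H
t=30: queue=[B,G,C,E,D,F] q_used=0 → run B
t=31: queue=[B,G,C,E,D,F] q_used=1 → run B
t=32: queue=[B,G,C,E,D,F] q_used=2 → run B
t=33: queue=[G,C,E,D,F] q_used=0 → run G
t=34: queue=[G,C,E,D,F] q_used=1 → run G
t=35: queue=[G,C,E,D,F] q_used=2 → run G
t=36: queue=[C,E,D,F] q_used=0 → run C
t=37: queue=[C,E,D,F] q_used=1 → run C
t=38: queue=[C,E,D,F] q_used=2 → run C
t=39: queue=[E,D,F,C] q_used=0 → run E
t=40: queue=[E,D,F,C] q_used=1 → run E
t=41: queue=[E,D,F,C] q_used=2 → run E
t=42: queue=[D,F,C] q_used=0 → run D
t=43: queue=[F,C] q_used=0 → run F
t=44: queue=[F,C] q_used=1 → run F
t=45: queue=[F,C] q_used=2 → run F
t=46: queue=[C] q_used=0 → run C
t=47: (idle)
t=48: (idle)
t=49: (idle)

context switches = 17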